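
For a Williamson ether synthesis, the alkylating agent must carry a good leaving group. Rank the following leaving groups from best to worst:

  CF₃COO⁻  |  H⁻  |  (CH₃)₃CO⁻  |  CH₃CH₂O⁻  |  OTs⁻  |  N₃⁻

OTs⁻ > CF₃COO⁻ > N₃⁻ > CH₃CH₂O⁻ > (CH₃)₃CO⁻ > H⁻

Rank by basicity of the departing species: weakest base leaves most easily.
OTs⁻: pKₐ(p-CH₃C₆H₄SO₃H (TsOH)) ≈ -2.8
CF₃COO⁻: pKₐ(CF₃COOH) ≈ 0.2
N₃⁻: pKₐ(HN₃) ≈ 4.7
CH₃CH₂O⁻: pKₐ(CH₃CH₂OH) ≈ 16
(CH₃)₃CO⁻: pKₐ(t-BuOH) ≈ 18
H⁻: pKₐ(H₂) ≈ 36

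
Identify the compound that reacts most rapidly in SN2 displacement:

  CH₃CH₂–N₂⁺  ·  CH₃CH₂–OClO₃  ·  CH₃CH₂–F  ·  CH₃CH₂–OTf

Identical carbon frameworks mean the comparison reduces to leaving-group quality.
The more stable X⁻ (or X) is on its own — i.e. the weaker a base it is — the better a leaving group it makes.
CH₃CH₂–N₂⁺ loses N₂: no meaningful conjugate acid; N₂ departs as an exceptionally stable neutral molecule
CH₃CH₂–OTf loses OTf⁻: pKₐ(CF₃SO₃H (triflic acid)) ≈ -14
CH₃CH₂–OClO₃ loses ClO₄⁻: pKₐ(HClO₄) ≈ -10
CH₃CH₂–F loses F⁻: pKₐ(HF) ≈ 3.2

CH₃CH₂–N₂⁺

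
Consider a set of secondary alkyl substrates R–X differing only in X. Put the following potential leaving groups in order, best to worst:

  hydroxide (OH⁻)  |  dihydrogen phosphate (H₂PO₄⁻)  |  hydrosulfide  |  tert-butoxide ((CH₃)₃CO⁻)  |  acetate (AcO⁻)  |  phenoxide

A good leaving group is a weak base: the lower the pKₐ of its conjugate acid, the more readily it departs.
dihydrogen phosphate (H₂PO₄⁻): pKₐ(H₃PO₄) ≈ 2.1 — moderate base; biological leaving group after further activation
acetate (AcO⁻): pKₐ(CH₃COOH) ≈ 4.8
hydrosulfide: pKₐ(H₂S) ≈ 7
phenoxide: pKₐ(C₆H₅OH (phenol)) ≈ 10 — resonance into the ring helps, but still a poor LG
hydroxide (OH⁻): pKₐ(H₂O) ≈ 15.7 — strong base; essentially never leaves without prior activation
tert-butoxide ((CH₃)₃CO⁻): pKₐ(t-BuOH) ≈ 18

dihydrogen phosphate (H₂PO₄⁻) > acetate (AcO⁻) > hydrosulfide > phenoxide > hydroxide (OH⁻) > tert-butoxide ((CH₃)₃CO⁻)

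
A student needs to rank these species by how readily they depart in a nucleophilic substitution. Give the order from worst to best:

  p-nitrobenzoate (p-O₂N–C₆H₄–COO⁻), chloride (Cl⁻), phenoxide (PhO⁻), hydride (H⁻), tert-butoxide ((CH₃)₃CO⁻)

chloride (Cl⁻): pKₐ(HCl) ≈ -7 — moderately weak base
p-nitrobenzoate (p-O₂N–C₆H₄–COO⁻): pKₐ(p-nitrobenzoic acid) ≈ 3.4 — electron-withdrawing nitro group stabilises the carboxylate
phenoxide (PhO⁻): pKₐ(C₆H₅OH (phenol)) ≈ 10
tert-butoxide ((CH₃)₃CO⁻): pKₐ(t-BuOH) ≈ 18 — bulky, strongly basic alkoxide
hydride (H⁻): pKₐ(H₂) ≈ 36 — extremely strong base; leaves only in special hydride-transfer contexts
Reversing gives the worst-to-best order requested.

hydride (H⁻) < tert-butoxide ((CH₃)₃CO⁻) < phenoxide (PhO⁻) < p-nitrobenzoate (p-O₂N–C₆H₄–COO⁻) < chloride (Cl⁻)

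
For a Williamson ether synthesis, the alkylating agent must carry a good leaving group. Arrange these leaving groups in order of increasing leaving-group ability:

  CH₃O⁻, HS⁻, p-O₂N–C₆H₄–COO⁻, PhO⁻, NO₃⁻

Leaving-group ability tracks the stability of the departed species; conjugate-acid pKₐ is the usual yardstick (lower pKₐ → better LG).
NO₃⁻: pKₐ(HNO₃) ≈ -1.3
p-O₂N–C₆H₄–COO⁻: pKₐ(p-nitrobenzoic acid) ≈ 3.4
HS⁻: pKₐ(H₂S) ≈ 7
PhO⁻: pKₐ(C₆H₅OH (phenol)) ≈ 10
CH₃O⁻: pKₐ(CH₃OH) ≈ 15.5
The question asks for worst first, so the sequence is read in increasing leaving-group ability.

CH₃O⁻ < PhO⁻ < HS⁻ < p-O₂N–C₆H₄–COO⁻ < NO₃⁻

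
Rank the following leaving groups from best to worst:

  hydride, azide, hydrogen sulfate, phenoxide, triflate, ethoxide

triflate > hydrogen sulfate > azide > phenoxide > ethoxide > hydride

Rank by basicity of the departing species: weakest base leaves most easily.
triflate: pKₐ(CF₃SO₃H (triflic acid)) ≈ -14 — charge spread over three oxygens and a CF₃ group; the premier leaving group in synthesis
hydrogen sulfate: pKₐ(H₂SO₄) ≈ -3
azide: pKₐ(HN₃) ≈ 4.7 — linear, resonance-stabilised
phenoxide: pKₐ(C₆H₅OH (phenol)) ≈ 10 — resonance into the ring helps, but still a poor LG
ethoxide: pKₐ(CH₃CH₂OH) ≈ 16
hydride: pKₐ(H₂) ≈ 36 — extremely strong base; leaves only in special hydride-transfer contexts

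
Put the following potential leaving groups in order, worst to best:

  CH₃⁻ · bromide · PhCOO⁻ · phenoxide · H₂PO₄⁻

The more stable X⁻ (or X) is on its own — i.e. the weaker a base it is — the better a leaving group it makes.
bromide: pKₐ(HBr) ≈ -9
H₂PO₄⁻: pKₐ(H₃PO₄) ≈ 2.1
PhCOO⁻: pKₐ(C₆H₅COOH) ≈ 4.2
phenoxide: pKₐ(C₆H₅OH (phenol)) ≈ 10
CH₃⁻: pKₐ(CH₄) ≈ 48
The question asks for worst first, so the sequence is read in increasing leaving-group ability.

CH₃⁻ < phenoxide < PhCOO⁻ < H₂PO₄⁻ < bromide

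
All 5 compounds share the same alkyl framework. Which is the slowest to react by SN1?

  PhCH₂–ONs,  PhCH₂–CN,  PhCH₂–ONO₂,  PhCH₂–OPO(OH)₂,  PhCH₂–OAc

Same R in every case — rank the leaving groups.
A good leaving group is a weak base: the lower the pKₐ of its conjugate acid, the more readily it departs.
PhCH₂–ONs loses ONs⁻: pKₐ(p-O₂NC₆H₄SO₃H) ≈ -3.5
PhCH₂–ONO₂ loses NO₃⁻: pKₐ(HNO₃) ≈ -1.3
PhCH₂–OPO(OH)₂ loses H₂PO₄⁻: pKₐ(H₃PO₄) ≈ 2.1
PhCH₂–OAc loses AcO⁻: pKₐ(CH₃COOH) ≈ 4.8
PhCH₂–CN loses CN⁻: pKₐ(HCN) ≈ 9.2

PhCH₂–CN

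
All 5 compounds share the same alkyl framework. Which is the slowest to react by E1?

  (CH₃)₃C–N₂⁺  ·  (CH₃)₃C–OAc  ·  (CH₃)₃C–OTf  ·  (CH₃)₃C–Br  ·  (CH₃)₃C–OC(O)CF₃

(CH₃)₃C–OAc

With the same alkyl group throughout, only the leaving group differentiates the rates.
The more stable X⁻ (or X) is on its own — i.e. the weaker a base it is — the better a leaving group it makes.
(CH₃)₃C–N₂⁺ loses N₂: no meaningful conjugate acid; N₂ departs as an exceptionally stable neutral molecule
(CH₃)₃C–OTf loses OTf⁻: pKₐ(CF₃SO₃H (triflic acid)) ≈ -14
(CH₃)₃C–Br loses Br⁻: pKₐ(HBr) ≈ -9
(CH₃)₃C–OC(O)CF₃ loses CF₃COO⁻: pKₐ(CF₃COOH) ≈ 0.2
(CH₃)₃C–OAc loses AcO⁻: pKₐ(CH₃COOH) ≈ 4.8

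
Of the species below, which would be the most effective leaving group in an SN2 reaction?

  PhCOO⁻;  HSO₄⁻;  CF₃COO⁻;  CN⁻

HSO₄⁻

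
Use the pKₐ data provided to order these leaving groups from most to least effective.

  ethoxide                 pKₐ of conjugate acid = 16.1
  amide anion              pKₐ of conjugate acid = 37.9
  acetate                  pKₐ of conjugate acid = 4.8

Lower conjugate-acid pKₐ ⇒ weaker base ⇒ better leaving group.
Sorting by the given values: acetate (4.8), ethoxide (16.1), amide anion (37.9).

acetate > ethoxide > amide anion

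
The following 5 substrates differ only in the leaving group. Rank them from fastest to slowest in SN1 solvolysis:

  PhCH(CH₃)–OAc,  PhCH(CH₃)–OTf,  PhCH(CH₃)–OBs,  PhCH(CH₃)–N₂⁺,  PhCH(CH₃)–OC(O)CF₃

Identical carbon frameworks mean the comparison reduces to leaving-group quality.
A good leaving group is a weak base: the lower the pKₐ of its conjugate acid, the more readily it departs.
PhCH(CH₃)–N₂⁺ loses N₂: no meaningful conjugate acid; N₂ departs as an exceptionally stable neutral molecule
PhCH(CH₃)–OTf loses OTf⁻: pKₐ(CF₃SO₃H (triflic acid)) ≈ -14
PhCH(CH₃)–OBs loses OBs⁻: pKₐ(p-BrC₆H₄SO₃H) ≈ -2.8
PhCH(CH₃)–OC(O)CF₃ loses CF₃COO⁻: pKₐ(CF₃COOH) ≈ 0.2
PhCH(CH₃)–OAc loses AcO⁻: pKₐ(CH₃COOH) ≈ 4.8

PhCH(CH₃)–N₂⁺ > PhCH(CH₃)–OTf > PhCH(CH₃)–OBs > PhCH(CH₃)–OC(O)CF₃ > PhCH(CH₃)–OAc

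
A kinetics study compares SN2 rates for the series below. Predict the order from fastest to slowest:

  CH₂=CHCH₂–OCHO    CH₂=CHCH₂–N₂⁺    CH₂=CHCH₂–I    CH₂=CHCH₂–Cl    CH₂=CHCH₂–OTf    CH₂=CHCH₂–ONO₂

CH₂=CHCH₂–N₂⁺ > CH₂=CHCH₂–OTf > CH₂=CHCH₂–I > CH₂=CHCH₂–Cl > CH₂=CHCH₂–ONO₂ > CH₂=CHCH₂–OCHO

Identical carbon frameworks mean the comparison reduces to leaving-group quality.
Rank by basicity of the departing species: weakest base leaves most easily.
CH₂=CHCH₂–N₂⁺ loses N₂: no meaningful conjugate acid; N₂ departs as an exceptionally stable neutral molecule
CH₂=CHCH₂–OTf loses OTf⁻: pKₐ(CF₃SO₃H (triflic acid)) ≈ -14
CH₂=CHCH₂–I loses I⁻: pKₐ(HI) ≈ -10
CH₂=CHCH₂–Cl loses Cl⁻: pKₐ(HCl) ≈ -7
CH₂=CHCH₂–ONO₂ loses NO₃⁻: pKₐ(HNO₃) ≈ -1.3
CH₂=CHCH₂–OCHO loses HCOO⁻: pKₐ(HCOOH) ≈ 3.8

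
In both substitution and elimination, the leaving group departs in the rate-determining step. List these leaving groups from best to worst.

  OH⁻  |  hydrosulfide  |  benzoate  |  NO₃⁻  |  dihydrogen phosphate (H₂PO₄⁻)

Rank by basicity of the departing species: weakest base leaves most easily.
NO₃⁻: pKₐ(HNO₃) ≈ -1.3
dihydrogen phosphate (H₂PO₄⁻): pKₐ(H₃PO₄) ≈ 2.1 — moderate base; biological leaving group after further activation
benzoate: pKₐ(C₆H₅COOH) ≈ 4.2 — aryl carboxylate
hydrosulfide: pKₐ(H₂S) ≈ 7 — larger and more polarisable than the oxygen analogue
OH⁻: pKₐ(H₂O) ≈ 15.7 — strong base; essentially never leaves without prior activation

NO₃⁻ > dihydrogen phosphate (H₂PO₄⁻) > benzoate > hydrosulfide > OH⁻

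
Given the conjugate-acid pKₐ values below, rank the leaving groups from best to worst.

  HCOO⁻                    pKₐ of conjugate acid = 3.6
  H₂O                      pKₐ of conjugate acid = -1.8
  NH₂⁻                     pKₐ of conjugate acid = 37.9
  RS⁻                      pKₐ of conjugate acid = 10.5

H₂O > HCOO⁻ > RS⁻ > NH₂⁻

Lower conjugate-acid pKₐ ⇒ weaker base ⇒ better leaving group.
Sorting by the given values: H₂O (-1.8), HCOO⁻ (3.6), RS⁻ (10.5), NH₂⁻ (37.9).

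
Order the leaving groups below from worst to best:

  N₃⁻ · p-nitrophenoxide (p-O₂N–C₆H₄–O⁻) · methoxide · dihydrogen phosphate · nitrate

methoxide < p-nitrophenoxide (p-O₂N–C₆H₄–O⁻) < N₃⁻ < dihydrogen phosphate < nitrate

The more stable X⁻ (or X) is on its own — i.e. the weaker a base it is — the better a leaving group it makes.
nitrate: pKₐ(HNO₃) ≈ -1.3
dihydrogen phosphate: pKₐ(H₃PO₄) ≈ 2.1
N₃⁻: pKₐ(HN₃) ≈ 4.7
p-nitrophenoxide (p-O₂N–C₆H₄–O⁻): pKₐ(p-nitrophenol) ≈ 7.2
methoxide: pKₐ(CH₃OH) ≈ 15.5
Listed from poorest to best leaving group as asked.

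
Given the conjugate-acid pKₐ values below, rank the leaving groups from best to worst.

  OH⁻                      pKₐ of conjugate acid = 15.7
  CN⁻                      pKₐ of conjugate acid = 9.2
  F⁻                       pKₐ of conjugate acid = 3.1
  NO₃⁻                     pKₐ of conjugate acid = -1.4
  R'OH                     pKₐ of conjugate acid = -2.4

R'OH > NO₃⁻ > F⁻ > CN⁻ > OH⁻

Lower conjugate-acid pKₐ ⇒ weaker base ⇒ better leaving group.
Sorting by the given values: R'OH (-2.4), NO₃⁻ (-1.4), F⁻ (3.1), CN⁻ (9.2), OH⁻ (15.7).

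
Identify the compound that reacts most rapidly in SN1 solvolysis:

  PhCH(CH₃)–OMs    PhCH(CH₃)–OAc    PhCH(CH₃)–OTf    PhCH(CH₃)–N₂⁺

Same R in every case — rank the leaving groups.
A good leaving group is a weak base: the lower the pKₐ of its conjugate acid, the more readily it departs.
PhCH(CH₃)–N₂⁺ loses N₂: no meaningful conjugate acid; N₂ departs as an exceptionally stable neutral molecule
PhCH(CH₃)–OTf loses OTf⁻: pKₐ(CF₃SO₃H (triflic acid)) ≈ -14
PhCH(CH₃)–OMs loses OMs⁻: pKₐ(CH₃SO₃H (MsOH)) ≈ -1.9
PhCH(CH₃)–OAc loses AcO⁻: pKₐ(CH₃COOH) ≈ 4.8

PhCH(CH₃)–N₂⁺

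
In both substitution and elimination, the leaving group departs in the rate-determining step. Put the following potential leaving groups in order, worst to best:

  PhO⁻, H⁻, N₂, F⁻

H⁻ < PhO⁻ < F⁻ < N₂

N₂: no meaningful conjugate acid; N₂ departs as an exceptionally stable neutral molecule
F⁻: pKₐ(HF) ≈ 3.2
PhO⁻: pKₐ(C₆H₅OH (phenol)) ≈ 10
H⁻: pKₐ(H₂) ≈ 36
The question asks for worst first, so the sequence is read in increasing leaving-group ability.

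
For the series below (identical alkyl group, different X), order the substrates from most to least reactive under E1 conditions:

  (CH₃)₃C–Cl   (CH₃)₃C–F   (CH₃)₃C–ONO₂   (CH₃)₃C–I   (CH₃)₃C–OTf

(CH₃)₃C–OTf > (CH₃)₃C–I > (CH₃)₃C–Cl > (CH₃)₃C–ONO₂ > (CH₃)₃C–F

Identical carbon frameworks mean the comparison reduces to leaving-group quality.
Leaving-group ability tracks the stability of the departed species; conjugate-acid pKₐ is the usual yardstick (lower pKₐ → better LG).
(CH₃)₃C–OTf loses OTf⁻: pKₐ(CF₃SO₃H (triflic acid)) ≈ -14
(CH₃)₃C–I loses I⁻: pKₐ(HI) ≈ -10
(CH₃)₃C–Cl loses Cl⁻: pKₐ(HCl) ≈ -7
(CH₃)₃C–ONO₂ loses NO₃⁻: pKₐ(HNO₃) ≈ -1.3
(CH₃)₃C–F loses F⁻: pKₐ(HF) ≈ 3.2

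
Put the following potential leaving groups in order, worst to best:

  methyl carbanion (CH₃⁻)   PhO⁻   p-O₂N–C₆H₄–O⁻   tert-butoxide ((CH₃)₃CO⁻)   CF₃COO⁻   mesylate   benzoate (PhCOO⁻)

Rank by basicity of the departing species: weakest base leaves most easily.
mesylate: pKₐ(CH₃SO₃H (MsOH)) ≈ -1.9
CF₃COO⁻: pKₐ(CF₃COOH) ≈ 0.2 — strongly electron-withdrawing CF₃ stabilises the carboxylate
benzoate (PhCOO⁻): pKₐ(C₆H₅COOH) ≈ 4.2 — aryl carboxylate
p-O₂N–C₆H₄–O⁻: pKₐ(p-nitrophenol) ≈ 7.2 — nitro group delocalises the charge; the classic chromogenic LG
PhO⁻: pKₐ(C₆H₅OH (phenol)) ≈ 10 — resonance into the ring helps, but still a poor LG
tert-butoxide ((CH₃)₃CO⁻): pKₐ(t-BuOH) ≈ 18
methyl carbanion (CH₃⁻): pKₐ(CH₄) ≈ 48 — unstabilised carbanion; the worst conceivable leaving group
Reversing gives the worst-to-best order requested.

methyl carbanion (CH₃⁻) < tert-butoxide ((CH₃)₃CO⁻) < PhO⁻ < p-O₂N–C₆H₄–O⁻ < benzoate (PhCOO⁻) < CF₃COO⁻ < mesylate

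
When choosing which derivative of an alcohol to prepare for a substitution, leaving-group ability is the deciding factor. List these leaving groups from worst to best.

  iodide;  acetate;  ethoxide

iodide: pKₐ(HI) ≈ -10
acetate: pKₐ(CH₃COOH) ≈ 4.8
ethoxide: pKₐ(CH₃CH₂OH) ≈ 16
The question asks for worst first, so the sequence is read in increasing leaving-group ability.

ethoxide < acetate < iodide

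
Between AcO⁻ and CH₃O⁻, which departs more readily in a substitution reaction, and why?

AcO⁻ is the better leaving group.
pKₐ(CH₃COOH) ≈ 4.8 versus pKₐ(CH₃OH) ≈ 15.5: AcO⁻ is the much weaker base.
Resonance-stabilised but still a weak base.

AcO⁻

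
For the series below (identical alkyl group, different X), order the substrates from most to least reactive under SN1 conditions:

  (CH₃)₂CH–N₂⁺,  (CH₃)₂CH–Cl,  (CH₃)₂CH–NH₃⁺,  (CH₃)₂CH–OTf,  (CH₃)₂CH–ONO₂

(CH₃)₂CH–N₂⁺ > (CH₃)₂CH–OTf > (CH₃)₂CH–Cl > (CH₃)₂CH–ONO₂ > (CH₃)₂CH–NH₃⁺

With the same alkyl group throughout, only the leaving group differentiates the rates.
A good leaving group is a weak base: the lower the pKₐ of its conjugate acid, the more readily it departs.
(CH₃)₂CH–N₂⁺ loses N₂: no meaningful conjugate acid; N₂ departs as an exceptionally stable neutral molecule
(CH₃)₂CH–OTf loses OTf⁻: pKₐ(CF₃SO₃H (triflic acid)) ≈ -14
(CH₃)₂CH–Cl loses Cl⁻: pKₐ(HCl) ≈ -7
(CH₃)₂CH–ONO₂ loses NO₃⁻: pKₐ(HNO₃) ≈ -1.3
(CH₃)₂CH–NH₃⁺ loses NH₃: pKₐ(NH₄⁺) ≈ 9.2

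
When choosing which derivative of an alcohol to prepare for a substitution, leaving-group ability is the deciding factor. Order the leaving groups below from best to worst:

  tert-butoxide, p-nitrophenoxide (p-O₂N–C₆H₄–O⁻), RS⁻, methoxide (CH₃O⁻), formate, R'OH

R'OH: pKₐ(R'OH₂⁺) ≈ -2.4 — neutral; leaves from a protonated ether (an oxonium ion, R–O(H)R'⁺)
formate: pKₐ(HCOOH) ≈ 3.8
p-nitrophenoxide (p-O₂N–C₆H₄–O⁻): pKₐ(p-nitrophenol) ≈ 7.2
RS⁻: pKₐ(RSH (a thiol)) ≈ 10.5 — moderately basic; rarely leaves without activation
methoxide (CH₃O⁻): pKₐ(CH₃OH) ≈ 15.5
tert-butoxide: pKₐ(t-BuOH) ≈ 18 — bulky, strongly basic alkoxide

R'OH > formate > p-nitrophenoxide (p-O₂N–C₆H₄–O⁻) > RS⁻ > methoxide (CH₃O⁻) > tert-butoxide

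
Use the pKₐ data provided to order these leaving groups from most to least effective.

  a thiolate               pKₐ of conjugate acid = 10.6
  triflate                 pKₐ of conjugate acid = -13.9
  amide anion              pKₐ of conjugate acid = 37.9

Lower conjugate-acid pKₐ ⇒ weaker base ⇒ better leaving group.
Sorting by the given values: triflate (-13.9), a thiolate (10.6), amide anion (37.9).

triflate > a thiolate > amide anion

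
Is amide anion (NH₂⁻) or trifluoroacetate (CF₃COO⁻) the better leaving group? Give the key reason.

trifluoroacetate (CF₃COO⁻) is the better leaving group.
pKₐ(CF₃COOH) ≈ 0.2 versus pKₐ(NH₃) ≈ 38: trifluoroacetate (CF₃COO⁻) is the much weaker base.
Strongly electron-withdrawing CF₃ stabilises the carboxylate.

trifluoroacetate (CF₃COO⁻)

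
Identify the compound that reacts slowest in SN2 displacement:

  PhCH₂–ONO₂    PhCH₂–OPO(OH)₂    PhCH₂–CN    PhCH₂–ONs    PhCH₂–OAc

Same R in every case — rank the leaving groups.
The more stable X⁻ (or X) is on its own — i.e. the weaker a base it is — the better a leaving group it makes.
PhCH₂–ONs loses ONs⁻: pKₐ(p-O₂NC₆H₄SO₃H) ≈ -3.5
PhCH₂–ONO₂ loses NO₃⁻: pKₐ(HNO₃) ≈ -1.3
PhCH₂–OPO(OH)₂ loses H₂PO₄⁻: pKₐ(H₃PO₄) ≈ 2.1
PhCH₂–OAc loses AcO⁻: pKₐ(CH₃COOH) ≈ 4.8
PhCH₂–CN loses CN⁻: pKₐ(HCN) ≈ 9.2

PhCH₂–CN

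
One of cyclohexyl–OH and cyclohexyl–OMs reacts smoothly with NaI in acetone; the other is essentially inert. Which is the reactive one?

cyclohexyl–OMs

From cyclohexyl–OH the departing group would be OH⁻ (pKₐ(H₂O) ≈ 15.7). Strong base; essentially never leaves without prior activation.
From cyclohexyl–OMs the leaving group is OMs⁻ (pKₐ(CH₃SO₃H (MsOH)) ≈ -1.9). Resonance-delocalised alkanesulfonate.
(In practice cyclohexyl–OMs is made from cyclohexyl–OH by treatment with MsCl / Et₃N, converting the hydroxyl into a mesylate.)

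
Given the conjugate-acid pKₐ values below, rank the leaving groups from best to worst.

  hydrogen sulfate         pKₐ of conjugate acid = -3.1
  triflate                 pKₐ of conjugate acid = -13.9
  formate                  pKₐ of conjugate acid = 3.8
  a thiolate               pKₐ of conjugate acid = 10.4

triflate > hydrogen sulfate > formate > a thiolate

Lower conjugate-acid pKₐ ⇒ weaker base ⇒ better leaving group.
Sorting by the given values: triflate (-13.9), hydrogen sulfate (-3.1), formate (3.8), a thiolate (10.4).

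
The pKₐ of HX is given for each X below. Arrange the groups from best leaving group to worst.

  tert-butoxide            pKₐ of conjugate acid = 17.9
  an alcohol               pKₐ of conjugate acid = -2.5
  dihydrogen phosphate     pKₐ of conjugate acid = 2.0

an alcohol > dihydrogen phosphate > tert-butoxide

Lower conjugate-acid pKₐ ⇒ weaker base ⇒ better leaving group.
Sorting by the given values: an alcohol (-2.5), dihydrogen phosphate (2.0), tert-butoxide (17.9).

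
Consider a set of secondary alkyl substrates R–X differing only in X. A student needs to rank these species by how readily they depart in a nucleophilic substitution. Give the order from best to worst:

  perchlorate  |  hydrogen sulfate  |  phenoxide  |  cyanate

perchlorate > hydrogen sulfate > cyanate > phenoxide

The more stable X⁻ (or X) is on its own — i.e. the weaker a base it is — the better a leaving group it makes.
perchlorate: pKₐ(HClO₄) ≈ -10
hydrogen sulfate: pKₐ(H₂SO₄) ≈ -3
cyanate: pKₐ(HOCN) ≈ 3.5
phenoxide: pKₐ(C₆H₅OH (phenol)) ≈ 10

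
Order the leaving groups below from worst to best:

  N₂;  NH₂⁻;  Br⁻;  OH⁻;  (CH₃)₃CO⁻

NH₂⁻ < (CH₃)₃CO⁻ < OH⁻ < Br⁻ < N₂

Leaving-group ability tracks the stability of the departed species; conjugate-acid pKₐ is the usual yardstick (lower pKₐ → better LG).
N₂: no meaningful conjugate acid; N₂ departs as an exceptionally stable neutral molecule
Br⁻: pKₐ(HBr) ≈ -9
OH⁻: pKₐ(H₂O) ≈ 15.7 — strong base; essentially never leaves without prior activation
(CH₃)₃CO⁻: pKₐ(t-BuOH) ≈ 18
NH₂⁻: pKₐ(NH₃) ≈ 38 — extremely strong base; never a leaving group
Listed from poorest to best leaving group as asked.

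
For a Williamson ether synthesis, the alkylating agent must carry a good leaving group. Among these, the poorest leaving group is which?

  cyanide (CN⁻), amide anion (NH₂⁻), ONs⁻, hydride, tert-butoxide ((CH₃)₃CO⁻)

amide anion (NH₂⁻)

A good leaving group is a weak base: the lower the pKₐ of its conjugate acid, the more readily it departs.
ONs⁻: pKₐ(p-O₂NC₆H₄SO₃H) ≈ -3.5
cyanide (CN⁻): pKₐ(HCN) ≈ 9.2
tert-butoxide ((CH₃)₃CO⁻): pKₐ(t-BuOH) ≈ 18
hydride: pKₐ(H₂) ≈ 36
amide anion (NH₂⁻): pKₐ(NH₃) ≈ 38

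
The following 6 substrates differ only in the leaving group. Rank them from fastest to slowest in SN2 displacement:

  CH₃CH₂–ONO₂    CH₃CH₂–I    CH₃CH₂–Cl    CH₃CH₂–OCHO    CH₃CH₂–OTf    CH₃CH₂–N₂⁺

Identical carbon frameworks mean the comparison reduces to leaving-group quality.
Rank by basicity of the departing species: weakest base leaves most easily.
CH₃CH₂–N₂⁺ loses N₂: no meaningful conjugate acid; N₂ departs as an exceptionally stable neutral molecule
CH₃CH₂–OTf loses OTf⁻: pKₐ(CF₃SO₃H (triflic acid)) ≈ -14
CH₃CH₂–I loses I⁻: pKₐ(HI) ≈ -10
CH₃CH₂–Cl loses Cl⁻: pKₐ(HCl) ≈ -7
CH₃CH₂–ONO₂ loses NO₃⁻: pKₐ(HNO₃) ≈ -1.3
CH₃CH₂–OCHO loses HCOO⁻: pKₐ(HCOOH) ≈ 3.8

CH₃CH₂–N₂⁺ > CH₃CH₂–OTf > CH₃CH₂–I > CH₃CH₂–Cl > CH₃CH₂–ONO₂ > CH₃CH₂–OCHO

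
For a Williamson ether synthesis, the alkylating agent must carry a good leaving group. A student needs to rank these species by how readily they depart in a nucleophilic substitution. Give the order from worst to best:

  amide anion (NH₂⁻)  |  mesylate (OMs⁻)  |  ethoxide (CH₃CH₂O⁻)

Leaving-group ability tracks the stability of the departed species; conjugate-acid pKₐ is the usual yardstick (lower pKₐ → better LG).
mesylate (OMs⁻): pKₐ(CH₃SO₃H (MsOH)) ≈ -1.9
ethoxide (CH₃CH₂O⁻): pKₐ(CH₃CH₂OH) ≈ 16
amide anion (NH₂⁻): pKₐ(NH₃) ≈ 38
The question asks for worst first, so the sequence is read in increasing leaving-group ability.

amide anion (NH₂⁻) < ethoxide (CH₃CH₂O⁻) < mesylate (OMs⁻)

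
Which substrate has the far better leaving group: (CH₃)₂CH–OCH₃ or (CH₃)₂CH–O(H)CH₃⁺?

From (CH₃)₂CH–OCH₃ the departing group would be CH₃O⁻ (pKₐ(CH₃OH) ≈ 15.5). Strong base; alkoxides do not leave unassisted.
From (CH₃)₂CH–O(H)CH₃⁺ the leaving group is R'OH (pKₐ(R'OH₂⁺) ≈ -2.4). Neutral; leaves from a protonated ether (an oxonium ion, R–O(H)R'⁺).
(In practice (CH₃)₂CH–O(H)CH₃⁺ is made from (CH₃)₂CH–OCH₃ by protonation with concentrated HI, allowing neutral methanol, rather than methoxide, to depart.)

(CH₃)₂CH–O(H)CH₃⁺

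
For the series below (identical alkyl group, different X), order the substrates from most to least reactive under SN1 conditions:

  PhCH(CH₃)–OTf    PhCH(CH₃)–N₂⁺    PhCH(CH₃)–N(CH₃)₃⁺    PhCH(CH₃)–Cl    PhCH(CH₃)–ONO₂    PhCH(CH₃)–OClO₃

PhCH(CH₃)–N₂⁺ > PhCH(CH₃)–OTf > PhCH(CH₃)–OClO₃ > PhCH(CH₃)–Cl > PhCH(CH₃)–ONO₂ > PhCH(CH₃)–N(CH₃)₃⁺

Same R in every case — rank the leaving groups.
Leaving-group ability tracks the stability of the departed species; conjugate-acid pKₐ is the usual yardstick (lower pKₐ → better LG).
PhCH(CH₃)–N₂⁺ loses N₂: no meaningful conjugate acid; N₂ departs as an exceptionally stable neutral molecule
PhCH(CH₃)–OTf loses OTf⁻: pKₐ(CF₃SO₃H (triflic acid)) ≈ -14
PhCH(CH₃)–OClO₃ loses ClO₄⁻: pKₐ(HClO₄) ≈ -10
PhCH(CH₃)–Cl loses Cl⁻: pKₐ(HCl) ≈ -7
PhCH(CH₃)–ONO₂ loses NO₃⁻: pKₐ(HNO₃) ≈ -1.3
PhCH(CH₃)–N(CH₃)₃⁺ loses NR'₃: pKₐ(R'₃NH⁺) ≈ 10.7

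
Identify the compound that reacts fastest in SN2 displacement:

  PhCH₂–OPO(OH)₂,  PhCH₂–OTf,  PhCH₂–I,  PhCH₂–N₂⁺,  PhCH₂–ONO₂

Same R in every case — rank the leaving groups.
A good leaving group is a weak base: the lower the pKₐ of its conjugate acid, the more readily it departs.
PhCH₂–N₂⁺ loses N₂: no meaningful conjugate acid; N₂ departs as an exceptionally stable neutral molecule
PhCH₂–OTf loses OTf⁻: pKₐ(CF₃SO₃H (triflic acid)) ≈ -14
PhCH₂–I loses I⁻: pKₐ(HI) ≈ -10
PhCH₂–ONO₂ loses NO₃⁻: pKₐ(HNO₃) ≈ -1.3
PhCH₂–OPO(OH)₂ loses H₂PO₄⁻: pKₐ(H₃PO₄) ≈ 2.1

PhCH₂–N₂⁺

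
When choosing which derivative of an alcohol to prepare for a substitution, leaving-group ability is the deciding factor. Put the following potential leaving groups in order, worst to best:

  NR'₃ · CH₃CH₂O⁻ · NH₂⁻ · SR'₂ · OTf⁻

Leaving-group ability tracks the stability of the departed species; conjugate-acid pKₐ is the usual yardstick (lower pKₐ → better LG).
OTf⁻: pKₐ(CF₃SO₃H (triflic acid)) ≈ -14
SR'₂: pKₐ(R'₂SH⁺) ≈ -7
NR'₃: pKₐ(R'₃NH⁺) ≈ 10.7
CH₃CH₂O⁻: pKₐ(CH₃CH₂OH) ≈ 16
NH₂⁻: pKₐ(NH₃) ≈ 38
Listed from poorest to best leaving group as asked.

NH₂⁻ < CH₃CH₂O⁻ < NR'₃ < SR'₂ < OTf⁻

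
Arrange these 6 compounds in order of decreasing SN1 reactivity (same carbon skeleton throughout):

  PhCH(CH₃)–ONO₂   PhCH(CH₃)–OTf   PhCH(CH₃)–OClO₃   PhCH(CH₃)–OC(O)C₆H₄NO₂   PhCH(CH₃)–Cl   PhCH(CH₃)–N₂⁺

PhCH(CH₃)–N₂⁺ > PhCH(CH₃)–OTf > PhCH(CH₃)–OClO₃ > PhCH(CH₃)–Cl > PhCH(CH₃)–ONO₂ > PhCH(CH₃)–OC(O)C₆H₄NO₂

Identical carbon frameworks mean the comparison reduces to leaving-group quality.
The more stable X⁻ (or X) is on its own — i.e. the weaker a base it is — the better a leaving group it makes.
PhCH(CH₃)–N₂⁺ loses N₂: no meaningful conjugate acid; N₂ departs as an exceptionally stable neutral molecule
PhCH(CH₃)–OTf loses OTf⁻: pKₐ(CF₃SO₃H (triflic acid)) ≈ -14
PhCH(CH₃)–OClO₃ loses ClO₄⁻: pKₐ(HClO₄) ≈ -10
PhCH(CH₃)–Cl loses Cl⁻: pKₐ(HCl) ≈ -7
PhCH(CH₃)–ONO₂ loses NO₃⁻: pKₐ(HNO₃) ≈ -1.3
PhCH(CH₃)–OC(O)C₆H₄NO₂ loses p-O₂N–C₆H₄–COO⁻: pKₐ(p-nitrobenzoic acid) ≈ 3.4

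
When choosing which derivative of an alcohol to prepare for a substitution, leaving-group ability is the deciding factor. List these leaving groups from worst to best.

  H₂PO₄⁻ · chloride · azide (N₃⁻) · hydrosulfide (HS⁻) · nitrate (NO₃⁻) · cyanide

The more stable X⁻ (or X) is on its own — i.e. the weaker a base it is — the better a leaving group it makes.
chloride: pKₐ(HCl) ≈ -7 — moderately weak base
nitrate (NO₃⁻): pKₐ(HNO₃) ≈ -1.3 — resonance-delocalised over three oxygens
H₂PO₄⁻: pKₐ(H₃PO₄) ≈ 2.1
azide (N₃⁻): pKₐ(HN₃) ≈ 4.7 — linear, resonance-stabilised
hydrosulfide (HS⁻): pKₐ(H₂S) ≈ 7 — larger and more polarisable than the oxygen analogue
cyanide: pKₐ(HCN) ≈ 9.2
Listed from poorest to best leaving group as asked.

cyanide < hydrosulfide (HS⁻) < azide (N₃⁻) < H₂PO₄⁻ < nitrate (NO₃⁻) < chloride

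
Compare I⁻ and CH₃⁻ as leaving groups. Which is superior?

I⁻ is the better leaving group.
pKₐ(HI) ≈ -10 versus pKₐ(CH₄) ≈ 48: I⁻ is the much weaker base.
Large, highly polarisable; very weak base.

I⁻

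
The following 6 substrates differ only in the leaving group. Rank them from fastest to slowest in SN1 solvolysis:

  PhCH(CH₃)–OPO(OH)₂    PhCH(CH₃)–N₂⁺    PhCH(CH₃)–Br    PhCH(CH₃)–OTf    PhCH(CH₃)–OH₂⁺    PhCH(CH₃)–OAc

Same R in every case — rank the leaving groups.
A good leaving group is a weak base: the lower the pKₐ of its conjugate acid, the more readily it departs.
PhCH(CH₃)–N₂⁺ loses N₂: no meaningful conjugate acid; N₂ departs as an exceptionally stable neutral molecule
PhCH(CH₃)–OTf loses OTf⁻: pKₐ(CF₃SO₃H (triflic acid)) ≈ -14
PhCH(CH₃)–Br loses Br⁻: pKₐ(HBr) ≈ -9
PhCH(CH₃)–OH₂⁺ loses H₂O: pKₐ(H₃O⁺) ≈ -1.7
PhCH(CH₃)–OPO(OH)₂ loses H₂PO₄⁻: pKₐ(H₃PO₄) ≈ 2.1
PhCH(CH₃)–OAc loses AcO⁻: pKₐ(CH₃COOH) ≈ 4.8

PhCH(CH₃)–N₂⁺ > PhCH(CH₃)–OTf > PhCH(CH₃)–Br > PhCH(CH₃)–OH₂⁺ > PhCH(CH₃)–OPO(OH)₂ > PhCH(CH₃)–OAc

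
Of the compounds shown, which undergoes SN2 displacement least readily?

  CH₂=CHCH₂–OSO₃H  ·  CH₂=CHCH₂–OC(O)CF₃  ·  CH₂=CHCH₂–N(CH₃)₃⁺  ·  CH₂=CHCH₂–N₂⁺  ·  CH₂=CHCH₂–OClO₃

Same R in every case — rank the leaving groups.
A good leaving group is a weak base: the lower the pKₐ of its conjugate acid, the more readily it departs.
CH₂=CHCH₂–N₂⁺ loses N₂: no meaningful conjugate acid; N₂ departs as an exceptionally stable neutral molecule
CH₂=CHCH₂–OClO₃ loses ClO₄⁻: pKₐ(HClO₄) ≈ -10
CH₂=CHCH₂–OSO₃H loses HSO₄⁻: pKₐ(H₂SO₄) ≈ -3
CH₂=CHCH₂–OC(O)CF₃ loses CF₃COO⁻: pKₐ(CF₃COOH) ≈ 0.2
CH₂=CHCH₂–N(CH₃)₃⁺ loses NR'₃: pKₐ(R'₃NH⁺) ≈ 10.7

CH₂=CHCH₂–N(CH₃)₃⁺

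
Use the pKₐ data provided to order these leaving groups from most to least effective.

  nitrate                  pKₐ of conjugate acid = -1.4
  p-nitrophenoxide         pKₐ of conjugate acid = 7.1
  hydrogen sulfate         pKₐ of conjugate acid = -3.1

Lower conjugate-acid pKₐ ⇒ weaker base ⇒ better leaving group.
Sorting by the given values: hydrogen sulfate (-3.1), nitrate (-1.4), p-nitrophenoxide (7.1).

hydrogen sulfate > nitrate > p-nitrophenoxide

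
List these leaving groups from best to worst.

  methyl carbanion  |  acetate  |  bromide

bromide > acetate > methyl carbanion

A good leaving group is a weak base: the lower the pKₐ of its conjugate acid, the more readily it departs.
bromide: pKₐ(HBr) ≈ -9
acetate: pKₐ(CH₃COOH) ≈ 4.8
methyl carbanion: pKₐ(CH₄) ≈ 48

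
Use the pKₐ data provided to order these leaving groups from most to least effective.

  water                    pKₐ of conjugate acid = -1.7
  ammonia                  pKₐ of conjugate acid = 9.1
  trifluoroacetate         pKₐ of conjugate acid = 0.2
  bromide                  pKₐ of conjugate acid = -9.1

Lower conjugate-acid pKₐ ⇒ weaker base ⇒ better leaving group.
Sorting by the given values: bromide (-9.1), water (-1.7), trifluoroacetate (0.2), ammonia (9.1).

bromide > water > trifluoroacetate > ammonia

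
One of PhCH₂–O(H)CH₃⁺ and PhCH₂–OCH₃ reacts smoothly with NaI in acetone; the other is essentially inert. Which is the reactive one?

From PhCH₂–OCH₃ the departing group would be CH₃O⁻ (pKₐ(CH₃OH) ≈ 15.5). Strong base; alkoxides do not leave unassisted.
From PhCH₂–O(H)CH₃⁺ the leaving group is R'OH (pKₐ(R'OH₂⁺) ≈ -2.4). Neutral; leaves from a protonated ether (an oxonium ion, R–O(H)R'⁺).
(In practice PhCH₂–O(H)CH₃⁺ is made from PhCH₂–OCH₃ by protonation with concentrated HI, allowing neutral methanol, rather than methoxide, to depart.)

PhCH₂–O(H)CH₃⁺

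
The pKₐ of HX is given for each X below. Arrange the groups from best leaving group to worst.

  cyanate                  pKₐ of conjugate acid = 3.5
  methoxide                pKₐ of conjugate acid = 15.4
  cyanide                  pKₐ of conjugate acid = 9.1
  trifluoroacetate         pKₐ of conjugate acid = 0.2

trifluoroacetate > cyanate > cyanide > methoxide

Lower conjugate-acid pKₐ ⇒ weaker base ⇒ better leaving group.
Sorting by the given values: trifluoroacetate (0.2), cyanate (3.5), cyanide (9.1), methoxide (15.4).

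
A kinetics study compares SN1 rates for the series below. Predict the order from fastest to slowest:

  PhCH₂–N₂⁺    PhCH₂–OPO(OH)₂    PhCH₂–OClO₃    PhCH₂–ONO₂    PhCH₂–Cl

PhCH₂–N₂⁺ > PhCH₂–OClO₃ > PhCH₂–Cl > PhCH₂–ONO₂ > PhCH₂–OPO(OH)₂

With the same alkyl group throughout, only the leaving group differentiates the rates.
The more stable X⁻ (or X) is on its own — i.e. the weaker a base it is — the better a leaving group it makes.
PhCH₂–N₂⁺ loses N₂: no meaningful conjugate acid; N₂ departs as an exceptionally stable neutral molecule
PhCH₂–OClO₃ loses ClO₄⁻: pKₐ(HClO₄) ≈ -10
PhCH₂–Cl loses Cl⁻: pKₐ(HCl) ≈ -7
PhCH₂–ONO₂ loses NO₃⁻: pKₐ(HNO₃) ≈ -1.3
PhCH₂–OPO(OH)₂ loses H₂PO₄⁻: pKₐ(H₃PO₄) ≈ 2.1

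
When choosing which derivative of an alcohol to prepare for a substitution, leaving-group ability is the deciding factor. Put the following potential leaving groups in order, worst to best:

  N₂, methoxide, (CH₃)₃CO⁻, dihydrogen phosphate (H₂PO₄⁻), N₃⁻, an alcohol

(CH₃)₃CO⁻ < methoxide < N₃⁻ < dihydrogen phosphate (H₂PO₄⁻) < an alcohol < N₂

N₂: no meaningful conjugate acid; N₂ departs as an exceptionally stable neutral molecule
an alcohol: pKₐ(R'OH₂⁺) ≈ -2.4
dihydrogen phosphate (H₂PO₄⁻): pKₐ(H₃PO₄) ≈ 2.1
N₃⁻: pKₐ(HN₃) ≈ 4.7
methoxide: pKₐ(CH₃OH) ≈ 15.5
(CH₃)₃CO⁻: pKₐ(t-BuOH) ≈ 18
The question asks for worst first, so the sequence is read in increasing leaving-group ability.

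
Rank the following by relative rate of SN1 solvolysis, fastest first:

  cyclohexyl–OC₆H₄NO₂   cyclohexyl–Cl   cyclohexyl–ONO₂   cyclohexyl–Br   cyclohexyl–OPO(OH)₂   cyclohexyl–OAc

The skeletons are identical, so relative rate is governed entirely by leaving-group ability.
Leaving-group ability tracks the stability of the departed species; conjugate-acid pKₐ is the usual yardstick (lower pKₐ → better LG).
cyclohexyl–Br loses Br⁻: pKₐ(HBr) ≈ -9
cyclohexyl–Cl loses Cl⁻: pKₐ(HCl) ≈ -7
cyclohexyl–ONO₂ loses NO₃⁻: pKₐ(HNO₃) ≈ -1.3
cyclohexyl–OPO(OH)₂ loses H₂PO₄⁻: pKₐ(H₃PO₄) ≈ 2.1
cyclohexyl–OAc loses AcO⁻: pKₐ(CH₃COOH) ≈ 4.8
cyclohexyl–OC₆H₄NO₂ loses p-O₂N–C₆H₄–O⁻: pKₐ(p-nitrophenol) ≈ 7.2

cyclohexyl–Br > cyclohexyl–Cl > cyclohexyl–ONO₂ > cyclohexyl–OPO(OH)₂ > cyclohexyl–OAc > cyclohexyl–OC₆H₄NO₂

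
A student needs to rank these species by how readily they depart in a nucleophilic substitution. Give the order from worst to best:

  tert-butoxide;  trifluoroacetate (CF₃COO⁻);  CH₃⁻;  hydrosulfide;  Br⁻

The more stable X⁻ (or X) is on its own — i.e. the weaker a base it is — the better a leaving group it makes.
Br⁻: pKₐ(HBr) ≈ -9
trifluoroacetate (CF₃COO⁻): pKₐ(CF₃COOH) ≈ 0.2
hydrosulfide: pKₐ(H₂S) ≈ 7
tert-butoxide: pKₐ(t-BuOH) ≈ 18
CH₃⁻: pKₐ(CH₄) ≈ 48
Listed from poorest to best leaving group as asked.

CH₃⁻ < tert-butoxide < hydrosulfide < trifluoroacetate (CF₃COO⁻) < Br⁻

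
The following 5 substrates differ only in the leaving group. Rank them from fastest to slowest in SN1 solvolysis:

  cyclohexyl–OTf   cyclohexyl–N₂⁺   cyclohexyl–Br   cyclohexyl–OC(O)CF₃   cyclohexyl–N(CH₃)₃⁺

Identical carbon frameworks mean the comparison reduces to leaving-group quality.
Rank by basicity of the departing species: weakest base leaves most easily.
cyclohexyl–N₂⁺ loses N₂: no meaningful conjugate acid; N₂ departs as an exceptionally stable neutral molecule
cyclohexyl–OTf loses OTf⁻: pKₐ(CF₃SO₃H (triflic acid)) ≈ -14
cyclohexyl–Br loses Br⁻: pKₐ(HBr) ≈ -9
cyclohexyl–OC(O)CF₃ loses CF₃COO⁻: pKₐ(CF₃COOH) ≈ 0.2
cyclohexyl–N(CH₃)₃⁺ loses NR'₃: pKₐ(R'₃NH⁺) ≈ 10.7

cyclohexyl–N₂⁺ > cyclohexyl–OTf > cyclohexyl–Br > cyclohexyl–OC(O)CF₃ > cyclohexyl–N(CH₃)₃⁺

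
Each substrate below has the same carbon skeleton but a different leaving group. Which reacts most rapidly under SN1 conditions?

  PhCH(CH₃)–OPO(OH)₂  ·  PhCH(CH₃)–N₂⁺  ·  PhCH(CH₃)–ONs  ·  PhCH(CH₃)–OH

PhCH(CH₃)–N₂⁺

The skeletons are identical, so relative rate is governed entirely by leaving-group ability.
The more stable X⁻ (or X) is on its own — i.e. the weaker a base it is — the better a leaving group it makes.
PhCH(CH₃)–N₂⁺ loses N₂: no meaningful conjugate acid; N₂ departs as an exceptionally stable neutral molecule
PhCH(CH₃)–ONs loses ONs⁻: pKₐ(p-O₂NC₆H₄SO₃H) ≈ -3.5
PhCH(CH₃)–OPO(OH)₂ loses H₂PO₄⁻: pKₐ(H₃PO₄) ≈ 2.1
PhCH(CH₃)–OH loses OH⁻: pKₐ(H₂O) ≈ 15.7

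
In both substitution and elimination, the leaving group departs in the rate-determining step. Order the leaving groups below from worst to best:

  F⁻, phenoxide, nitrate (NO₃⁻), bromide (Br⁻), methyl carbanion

methyl carbanion < phenoxide < F⁻ < nitrate (NO₃⁻) < bromide (Br⁻)

A good leaving group is a weak base: the lower the pKₐ of its conjugate acid, the more readily it departs.
bromide (Br⁻): pKₐ(HBr) ≈ -9
nitrate (NO₃⁻): pKₐ(HNO₃) ≈ -1.3
F⁻: pKₐ(HF) ≈ 3.2 — small and strongly basic; the poor halide leaving group
phenoxide: pKₐ(C₆H₅OH (phenol)) ≈ 10
methyl carbanion: pKₐ(CH₄) ≈ 48 — unstabilised carbanion; the worst conceivable leaving group
Reversing gives the worst-to-best order requested.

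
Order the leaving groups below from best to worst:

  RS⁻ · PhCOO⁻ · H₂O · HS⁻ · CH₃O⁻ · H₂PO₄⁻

H₂O > H₂PO₄⁻ > PhCOO⁻ > HS⁻ > RS⁻ > CH₃O⁻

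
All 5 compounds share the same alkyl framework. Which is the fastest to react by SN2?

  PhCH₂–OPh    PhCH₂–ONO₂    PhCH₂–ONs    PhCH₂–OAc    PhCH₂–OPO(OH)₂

PhCH₂–ONs

The skeletons are identical, so relative rate is governed entirely by leaving-group ability.
The more stable X⁻ (or X) is on its own — i.e. the weaker a base it is — the better a leaving group it makes.
PhCH₂–ONs loses ONs⁻: pKₐ(p-O₂NC₆H₄SO₃H) ≈ -3.5
PhCH₂–ONO₂ loses NO₃⁻: pKₐ(HNO₃) ≈ -1.3
PhCH₂–OPO(OH)₂ loses H₂PO₄⁻: pKₐ(H₃PO₄) ≈ 2.1
PhCH₂–OAc loses AcO⁻: pKₐ(CH₃COOH) ≈ 4.8
PhCH₂–OPh loses PhO⁻: pKₐ(C₆H₅OH (phenol)) ≈ 10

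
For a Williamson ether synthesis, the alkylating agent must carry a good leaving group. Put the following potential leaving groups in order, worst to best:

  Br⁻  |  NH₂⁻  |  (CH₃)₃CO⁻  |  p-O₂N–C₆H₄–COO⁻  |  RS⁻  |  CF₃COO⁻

NH₂⁻ < (CH₃)₃CO⁻ < RS⁻ < p-O₂N–C₆H₄–COO⁻ < CF₃COO⁻ < Br⁻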